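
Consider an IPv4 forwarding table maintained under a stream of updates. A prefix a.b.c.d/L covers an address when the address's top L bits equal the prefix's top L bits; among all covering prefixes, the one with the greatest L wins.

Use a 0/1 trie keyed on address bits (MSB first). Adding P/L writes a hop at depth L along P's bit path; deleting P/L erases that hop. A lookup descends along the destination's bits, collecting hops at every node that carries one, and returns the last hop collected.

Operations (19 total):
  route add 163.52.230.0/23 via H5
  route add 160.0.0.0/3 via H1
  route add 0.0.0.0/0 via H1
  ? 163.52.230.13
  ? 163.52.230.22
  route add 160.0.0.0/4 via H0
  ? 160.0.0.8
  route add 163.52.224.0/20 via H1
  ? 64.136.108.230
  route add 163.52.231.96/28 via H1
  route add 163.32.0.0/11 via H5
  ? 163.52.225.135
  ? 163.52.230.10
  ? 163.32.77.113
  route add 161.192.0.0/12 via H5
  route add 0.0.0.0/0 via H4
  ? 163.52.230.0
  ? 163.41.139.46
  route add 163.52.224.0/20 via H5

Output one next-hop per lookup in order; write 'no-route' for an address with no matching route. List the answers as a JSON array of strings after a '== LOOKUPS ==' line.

Apply in order:
  + 163.52.230.0/23 (H5) depth=23
  + 160.0.0.0/3 (H1) depth=3
  + 0.0.0.0/0 (H1) depth=0
  ? 163.52.230.13  path d0:H1→d1:-→d2:-→d3:H1→d4:-→d5:-→d6:-→d7:-→d8:-→d9:-→d10:-→d11:-→d12:-→d13:-→d14:-→d15:-→d16:-→d17:-→d18:-→d19:-→d20:-→d21:-→d22:-→d23:H5  best=H5
  ? 163.52.230.22  path d0:H1→d1:-→d2:-→d3:H1→d4:-→d5:-→d6:-→d7:-→d8:-→d9:-→d10:-→d11:-→d12:-→d13:-→d14:-→d15:-→d16:-→d17:-→d18:-→d19:-→d20:-→d21:-→d22:-→d23:H5  best=H5
  + 160.0.0.0/4 (H0) depth=4
  ? 160.0.0.8  path d0:H1→d1:-→d2:-→d3:H1→d4:H0→d5:-→d6:-  best=H0
  + 163.52.224.0/20 (H1) depth=20
  ? 64.136.108.230  path d0:H1  best=H1
  + 163.52.231.96/28 (H1) depth=28
  + 163.32.0.0/11 (H5) depth=11
  ? 163.52.225.135  path d0:H1→d1:-→d2:-→d3:H1→d4:H0→d5:-→d6:-→d7:-→d8:-→d9:-→d10:-→d11:H5→d12:-→d13:-→d14:-→d15:-→d16:-→d17:-→d18:-→d19:-→d20:H1→d21:-  best=H1
  ? 163.52.230.10  path d0:H1→d1:-→d2:-→d3:H1→d4:H0→d5:-→d6:-→d7:-→d8:-→d9:-→d10:-→d11:H5→d12:-→d13:-→d14:-→d15:-→d16:-→d17:-→d18:-→d19:-→d20:H1→d21:-→d22:-→d23:H5  best=H5
  ? 163.32.77.113  path d0:H1→d1:-→d2:-→d3:H1→d4:H0→d5:-→d6:-→d7:-→d8:-→d9:-→d10:-→d11:H5  best=H5
  + 161.192.0.0/12 (H5) depth=12
  + 0.0.0.0/0 (H4) depth=0
  ? 163.52.230.0  path d0:H4→d1:-→d2:-→d3:H1→d4:H0→d5:-→d6:-→d7:-→d8:-→d9:-→d10:-→d11:H5→d12:-→d13:-→d14:-→d15:-→d16:-→d17:-→d18:-→d19:-→d20:H1→d21:-→d22:-→d23:H5  best=H5
  ? 163.41.139.46  path d0:H4→d1:-→d2:-→d3:H1→d4:H0→d5:-→d6:-→d7:-→d8:-→d9:-→d10:-→d11:H5  best=H5
  + 163.52.224.0/20 (H5) depth=20

== LOOKUPS ==
["H5","H5","H0","H1","H1","H5","H5","H5","H5"]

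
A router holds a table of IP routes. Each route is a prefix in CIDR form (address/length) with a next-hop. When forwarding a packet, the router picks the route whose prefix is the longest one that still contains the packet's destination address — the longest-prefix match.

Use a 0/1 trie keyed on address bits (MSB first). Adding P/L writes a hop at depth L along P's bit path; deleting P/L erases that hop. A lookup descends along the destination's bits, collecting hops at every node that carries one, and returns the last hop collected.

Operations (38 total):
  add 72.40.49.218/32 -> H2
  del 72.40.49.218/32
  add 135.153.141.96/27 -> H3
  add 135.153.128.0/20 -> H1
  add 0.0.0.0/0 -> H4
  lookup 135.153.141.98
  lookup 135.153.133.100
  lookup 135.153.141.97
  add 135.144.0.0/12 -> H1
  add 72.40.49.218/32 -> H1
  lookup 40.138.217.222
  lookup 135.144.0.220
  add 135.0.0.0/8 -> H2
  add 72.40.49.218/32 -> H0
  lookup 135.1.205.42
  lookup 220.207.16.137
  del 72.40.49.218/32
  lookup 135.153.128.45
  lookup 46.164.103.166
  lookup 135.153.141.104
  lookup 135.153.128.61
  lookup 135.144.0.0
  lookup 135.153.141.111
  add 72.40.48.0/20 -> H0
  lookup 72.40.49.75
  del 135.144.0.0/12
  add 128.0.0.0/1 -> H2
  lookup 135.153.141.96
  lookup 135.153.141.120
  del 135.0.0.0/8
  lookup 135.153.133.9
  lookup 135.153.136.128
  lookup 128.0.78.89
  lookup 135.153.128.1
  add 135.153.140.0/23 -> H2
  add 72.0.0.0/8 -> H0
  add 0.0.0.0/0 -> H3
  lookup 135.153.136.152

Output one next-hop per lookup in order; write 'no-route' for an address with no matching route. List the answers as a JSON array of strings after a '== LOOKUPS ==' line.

Trace:
  + 72.40.49.218/32 (H2) depth=32
  del 72.40.49.218/32 (clear depth 32)
  + 135.153.141.96/27 (H3) depth=27
  + 135.153.128.0/20 (H1) depth=20
  + 0.0.0.0/0 (H4) depth=0
  lookup 135.153.141.98: bits 100001111001100110001101011 walk d0:H4→d1:-→d2:-→d3:-→d4:-→d5:-→d6:-→d7:-→d8:-→d9:-→d10:-→d11:-→d12:-→d13:-→d14:-→d15:-→d16:-→d17:-→d18:-→d19:-→d20:H1→d21:-→d22:-→d23:-→d24:-→d25:-→d26:-→d27:H3 -> H3
  lookup 135.153.133.100: bits 10000111100110011000 walk d0:H4→d1:-→d2:-→d3:-→d4:-→d5:-→d6:-→d7:-→d8:-→d9:-→d10:-→d11:-→d12:-→d13:-→d14:-→d15:-→d16:-→d17:-→d18:-→d19:-→d20:H1 -> H1
  lookup 135.153.141.97: bits 100001111001100110001101011 walk d0:H4→d1:-→d2:-→d3:-→d4:-→d5:-→d6:-→d7:-→d8:-→d9:-→d10:-→d11:-→d12:-→d13:-→d14:-→d15:-→d16:-→d17:-→d18:-→d19:-→d20:H1→d21:-→d22:-→d23:-→d24:-→d25:-→d26:-→d27:H3 -> H3
  + 135.144.0.0/12 (H1) depth=12
  + 72.40.49.218/32 (H1) depth=32
  lookup 40.138.217.222: bits 0 walk d0:H4→d1:- -> H4
  lookup 135.144.0.220: bits 100001111001 walk d0:H4→d1:-→d2:-→d3:-→d4:-→d5:-→d6:-→d7:-→d8:-→d9:-→d10:-→d11:-→d12:H1 -> H1
  + 135.0.0.0/8 (H2) depth=8
  + 72.40.49.218/32 (H0) depth=32
  lookup 135.1.205.42: bits 10000111 walk d0:H4→d1:-→d2:-→d3:-→d4:-→d5:-→d6:-→d7:-→d8:H2 -> H2
  lookup 220.207.16.137: bits 1 walk d0:H4→d1:- -> H4
  del 72.40.49.218/32 (clear depth 32)
  lookup 135.153.128.45: bits 10000111100110011000 walk d0:H4→d1:-→d2:-→d3:-→d4:-→d5:-→d6:-→d7:-→d8:H2→d9:-→d10:-→d11:-→d12:H1→d13:-→d14:-→d15:-→d16:-→d17:-→d18:-→d19:-→d20:H1 -> H1
  lookup 46.164.103.166: bits 0 walk d0:H4→d1:- -> H4
  lookup 135.153.141.104: bits 100001111001100110001101011 walk d0:H4→d1:-→d2:-→d3:-→d4:-→d5:-→d6:-→d7:-→d8:H2→d9:-→d10:-→d11:-→d12:H1→d13:-→d14:-→d15:-→d16:-→d17:-→d18:-→d19:-→d20:H1→d21:-→d22:-→d23:-→d24:-→d25:-→d26:-→d27:H3 -> H3
  lookup 135.153.128.61: bits 10000111100110011000 walk d0:H4→d1:-→d2:-→d3:-→d4:-→d5:-→d6:-→d7:-→d8:H2→d9:-→d10:-→d11:-→d12:H1→d13:-→d14:-→d15:-→d16:-→d17:-→d18:-→d19:-→d20:H1 -> H1
  lookup 135.144.0.0: bits 100001111001 walk d0:H4→d1:-→d2:-→d3:-→d4:-→d5:-→d6:-→d7:-→d8:H2→d9:-→d10:-→d11:-→d12:H1 -> H1
  lookup 135.153.141.111: bits 100001111001100110001101011 walk d0:H4→d1:-→d2:-→d3:-→d4:-→d5:-→d6:-→d7:-→d8:H2→d9:-→d10:-→d11:-→d12:H1→d13:-→d14:-→d15:-→d16:-→d17:-→d18:-→d19:-→d20:H1→d21:-→d22:-→d23:-→d24:-→d25:-→d26:-→d27:H3 -> H3
  + 72.40.48.0/20 (H0) depth=20
  lookup 72.40.49.75: bits 010010000010100000110001 walk d0:H4→d1:-→d2:-→d3:-→d4:-→d5:-→d6:-→d7:-→d8:-→d9:-→d10:-→d11:-→d12:-→d13:-→d14:-→d15:-→d16:-→d17:-→d18:-→d19:-→d20:H0→d21:-→d22:-→d23:-→d24:- -> H0
  del 135.144.0.0/12 (clear depth 12)
  + 128.0.0.0/1 (H2) depth=1
  lookup 135.153.141.96: bits 100001111001100110001101011 walk d0:H4→d1:H2→d2:-→d3:-→d4:-→d5:-→d6:-→d7:-→d8:H2→d9:-→d10:-→d11:-→d12:-→d13:-→d14:-→d15:-→d16:-→d17:-→d18:-→d19:-→d20:H1→d21:-→d22:-→d23:-→d24:-→d25:-→d26:-→d27:H3 -> H3
  lookup 135.153.141.120: bits 100001111001100110001101011 walk d0:H4→d1:H2→d2:-→d3:-→d4:-→d5:-→d6:-→d7:-→d8:H2→d9:-→d10:-→d11:-→d12:-→d13:-→d14:-→d15:-→d16:-→d17:-→d18:-→d19:-→d20:H1→d21:-→d22:-→d23:-→d24:-→d25:-→d26:-→d27:H3 -> H3
  del 135.0.0.0/8 (clear depth 8)
  lookup 135.153.133.9: bits 10000111100110011000 walk d0:H4→d1:H2→d2:-→d3:-→d4:-→d5:-→d6:-→d7:-→d8:-→d9:-→d10:-→d11:-→d12:-→d13:-→d14:-→d15:-→d16:-→d17:-→d18:-→d19:-→d20:H1 -> H1
  lookup 135.153.136.128: bits 100001111001100110001 walk d0:H4→d1:H2→d2:-→d3:-→d4:-→d5:-→d6:-→d7:-→d8:-→d9:-→d10:-→d11:-→d12:-→d13:-→d14:-→d15:-→d16:-→d17:-→d18:-→d19:-→d20:H1→d21:- -> H1
  lookup 128.0.78.89: bits 10000 walk d0:H4→d1:H2→d2:-→d3:-→d4:-→d5:- -> H2
  lookup 135.153.128.1: bits 10000111100110011000 walk d0:H4→d1:H2→d2:-→d3:-→d4:-→d5:-→d6:-→d7:-→d8:-→d9:-→d10:-→d11:-→d12:-→d13:-→d14:-→d15:-→d16:-→d17:-→d18:-→d19:-→d20:H1 -> H1
  + 135.153.140.0/23 (H2) depth=23
  + 72.0.0.0/8 (H0) depth=8
  + 0.0.0.0/0 (H3) depth=0
  lookup 135.153.136.152: bits 100001111001100110001 walk d0:H3→d1:H2→d2:-→d3:-→d4:-→d5:-→d6:-→d7:-→d8:-→d9:-→d10:-→d11:-→d12:-→d13:-→d14:-→d15:-→d16:-→d17:-→d18:-→d19:-→d20:H1→d21:- -> H1

== LOOKUPS ==
["H3","H1","H3","H4","H1","H2","H4","H1","H4","H3","H1","H1","H3","H0","H3","H3","H1","H1","H2","H1","H1"]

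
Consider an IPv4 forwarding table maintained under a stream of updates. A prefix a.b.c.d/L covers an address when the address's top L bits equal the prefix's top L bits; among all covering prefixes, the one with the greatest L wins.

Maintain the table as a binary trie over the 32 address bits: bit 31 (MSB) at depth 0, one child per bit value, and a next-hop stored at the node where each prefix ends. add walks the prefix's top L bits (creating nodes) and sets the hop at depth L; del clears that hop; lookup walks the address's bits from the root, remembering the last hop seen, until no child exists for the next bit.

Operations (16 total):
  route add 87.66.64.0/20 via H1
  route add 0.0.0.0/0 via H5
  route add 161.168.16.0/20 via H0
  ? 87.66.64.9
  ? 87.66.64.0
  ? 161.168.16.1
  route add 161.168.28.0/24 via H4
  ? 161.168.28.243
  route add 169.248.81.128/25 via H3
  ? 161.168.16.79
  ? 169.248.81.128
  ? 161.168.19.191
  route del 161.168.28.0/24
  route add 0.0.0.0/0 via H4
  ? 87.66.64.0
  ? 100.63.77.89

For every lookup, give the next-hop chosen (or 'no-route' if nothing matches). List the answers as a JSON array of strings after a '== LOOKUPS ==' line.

Trace:
  + 87.66.64.0/20 (H1) depth=20
  + 0.0.0.0/0 (H5) depth=0
  + 161.168.16.0/20 (H0) depth=20
  ? 87.66.64.9  path d0:H5→d1:-→d2:-→d3:-→d4:-→d5:-→d6:-→d7:-→d8:-→d9:-→d10:-→d11:-→d12:-→d13:-→d14:-→d15:-→d16:-→d17:-→d18:-→d19:-→d20:H1  best=H1
  ? 87.66.64.0  path d0:H5→d1:-→d2:-→d3:-→d4:-→d5:-→d6:-→d7:-→d8:-→d9:-→d10:-→d11:-→d12:-→d13:-→d14:-→d15:-→d16:-→d17:-→d18:-→d19:-→d20:H1  best=H1
  ? 161.168.16.1  path d0:H5→d1:-→d2:-→d3:-→d4:-→d5:-→d6:-→d7:-→d8:-→d9:-→d10:-→d11:-→d12:-→d13:-→d14:-→d15:-→d16:-→d17:-→d18:-→d19:-→d20:H0  best=H0
  + 161.168.28.0/24 (H4) depth=24
  ? 161.168.28.243  path d0:H5→d1:-→d2:-→d3:-→d4:-→d5:-→d6:-→d7:-→d8:-→d9:-→d10:-→d11:-→d12:-→d13:-→d14:-→d15:-→d16:-→d17:-→d18:-→d19:-→d20:H0→d21:-→d22:-→d23:-→d24:H4  best=H4
  + 169.248.81.128/25 (H3) depth=25
  ? 161.168.16.79  path d0:H5→d1:-→d2:-→d3:-→d4:-→d5:-→d6:-→d7:-→d8:-→d9:-→d10:-→d11:-→d12:-→d13:-→d14:-→d15:-→d16:-→d17:-→d18:-→d19:-→d20:H0  best=H0
  ? 169.248.81.128  path d0:H5→d1:-→d2:-→d3:-→d4:-→d5:-→d6:-→d7:-→d8:-→d9:-→d10:-→d11:-→d12:-→d13:-→d14:-→d15:-→d16:-→d17:-→d18:-→d19:-→d20:-→d21:-→d22:-→d23:-→d24:-→d25:H3  best=H3
  ? 161.168.19.191  path d0:H5→d1:-→d2:-→d3:-→d4:-→d5:-→d6:-→d7:-→d8:-→d9:-→d10:-→d11:-→d12:-→d13:-→d14:-→d15:-→d16:-→d17:-→d18:-→d19:-→d20:H0  best=H0
  - 161.168.28.0/24 clear@24
  + 0.0.0.0/0 (H4) depth=0
  ? 87.66.64.0  path d0:H4→d1:-→d2:-→d3:-→d4:-→d5:-→d6:-→d7:-→d8:-→d9:-→d10:-→d11:-→d12:-→d13:-→d14:-→d15:-→d16:-→d17:-→d18:-→d19:-→d20:H1  best=H1
  ? 100.63.77.89  path d0:H4→d1:-→d2:-  best=H4

== LOOKUPS ==
["H1","H1","H0","H4","H0","H3","H0","H1","H4"]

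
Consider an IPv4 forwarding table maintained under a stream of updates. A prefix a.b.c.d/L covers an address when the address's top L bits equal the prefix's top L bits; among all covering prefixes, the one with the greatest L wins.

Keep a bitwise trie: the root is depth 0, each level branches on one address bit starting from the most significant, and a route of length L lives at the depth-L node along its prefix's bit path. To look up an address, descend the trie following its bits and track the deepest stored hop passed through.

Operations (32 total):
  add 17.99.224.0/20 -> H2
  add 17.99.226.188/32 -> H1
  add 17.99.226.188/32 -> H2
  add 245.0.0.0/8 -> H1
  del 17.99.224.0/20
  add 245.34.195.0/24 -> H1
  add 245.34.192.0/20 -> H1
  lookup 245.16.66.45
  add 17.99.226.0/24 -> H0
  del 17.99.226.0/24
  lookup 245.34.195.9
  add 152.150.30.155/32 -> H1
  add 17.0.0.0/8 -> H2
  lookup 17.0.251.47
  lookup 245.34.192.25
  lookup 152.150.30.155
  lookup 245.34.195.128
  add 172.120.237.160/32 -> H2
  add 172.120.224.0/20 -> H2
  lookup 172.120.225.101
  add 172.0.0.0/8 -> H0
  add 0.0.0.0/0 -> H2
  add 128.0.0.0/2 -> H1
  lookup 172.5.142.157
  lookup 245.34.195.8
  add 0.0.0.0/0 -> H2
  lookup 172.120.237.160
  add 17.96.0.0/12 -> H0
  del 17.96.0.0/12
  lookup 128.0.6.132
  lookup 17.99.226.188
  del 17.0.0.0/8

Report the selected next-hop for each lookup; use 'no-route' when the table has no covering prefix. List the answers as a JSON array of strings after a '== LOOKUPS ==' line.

Apply in order:
  add 17.99.224.0/20 -> H2 at depth 20
  add 17.99.226.188/32 -> H1 at depth 32
  add 17.99.226.188/32 -> H2 at depth 32
  add 245.0.0.0/8 -> H1 at depth 8
  del 17.99.224.0/20 (clear depth 20)
  add 245.34.195.0/24 -> H1 at depth 24
  add 245.34.192.0/20 -> H1 at depth 20
  ? 245.16.66.45  path d0:-→d1:-→d2:-→d3:-→d4:-→d5:-→d6:-→d7:-→d8:H1→d9:-→d10:-  best=H1
  add 17.99.226.0/24 -> H0 at depth 24
  del 17.99.226.0/24 (clear depth 24)
  ? 245.34.195.9  path d0:-→d1:-→d2:-→d3:-→d4:-→d5:-→d6:-→d7:-→d8:H1→d9:-→d10:-→d11:-→d12:-→d13:-→d14:-→d15:-→d16:-→d17:-→d18:-→d19:-→d20:H1→d21:-→d22:-→d23:-→d24:H1  best=H1
  add 152.150.30.155/32 -> H1 at depth 32
  add 17.0.0.0/8 -> H2 at depth 8
  ? 17.0.251.47  path d0:-→d1:-→d2:-→d3:-→d4:-→d5:-→d6:-→d7:-→d8:H2→d9:-  best=H2
  ? 245.34.192.25  path d0:-→d1:-→d2:-→d3:-→d4:-→d5:-→d6:-→d7:-→d8:H1→d9:-→d10:-→d11:-→d12:-→d13:-→d14:-→d15:-→d16:-→d17:-→d18:-→d19:-→d20:H1→d21:-→d22:-  best=H1
  ? 152.150.30.155  path d0:-→d1:-→d2:-→d3:-→d4:-→d5:-→d6:-→d7:-→d8:-→d9:-→d10:-→d11:-→d12:-→d13:-→d14:-→d15:-→d16:-→d17:-→d18:-→d19:-→d20:-→d21:-→d22:-→d23:-→d24:-→d25:-→d26:-→d27:-→d28:-→d29:-→d30:-→d31:-→d32:H1  best=H1
  ? 245.34.195.128  path d0:-→d1:-→d2:-→d3:-→d4:-→d5:-→d6:-→d7:-→d8:H1→d9:-→d10:-→d11:-→d12:-→d13:-→d14:-→d15:-→d16:-→d17:-→d18:-→d19:-→d20:H1→d21:-→d22:-→d23:-→d24:H1  best=H1
  add 172.120.237.160/32 -> H2 at depth 32
  add 172.120.224.0/20 -> H2 at depth 20
  ? 172.120.225.101  path d0:-→d1:-→d2:-→d3:-→d4:-→d5:-→d6:-→d7:-→d8:-→d9:-→d10:-→d11:-→d12:-→d13:-→d14:-→d15:-→d16:-→d17:-→d18:-→d19:-→d20:H2  best=H2
  add 172.0.0.0/8 -> H0 at depth 8
  add 0.0.0.0/0 -> H2 at depth 0
  add 128.0.0.0/2 -> H1 at depth 2
  ? 172.5.142.157  path d0:H2→d1:-→d2:H1→d3:-→d4:-→d5:-→d6:-→d7:-→d8:H0→d9:-  best=H0
  ? 245.34.195.8  path d0:H2→d1:-→d2:-→d3:-→d4:-→d5:-→d6:-→d7:-→d8:H1→d9:-→d10:-→d11:-→d12:-→d13:-→d14:-→d15:-→d16:-→d17:-→d18:-→d19:-→d20:H1→d21:-→d22:-→d23:-→d24:H1  best=H1
  add 0.0.0.0/0 -> H2 at depth 0
  ? 172.120.237.160  path d0:H2→d1:-→d2:H1→d3:-→d4:-→d5:-→d6:-→d7:-→d8:H0→d9:-→d10:-→d11:-→d12:-→d13:-→d14:-→d15:-→d16:-→d17:-→d18:-→d19:-→d20:H2→d21:-→d22:-→d23:-→d24:-→d25:-→d26:-→d27:-→d28:-→d29:-→d30:-→d31:-→d32:H2  best=H2
  add 17.96.0.0/12 -> H0 at depth 12
  del 17.96.0.0/12 (clear depth 12)
  ? 128.0.6.132  path d0:H2→d1:-→d2:H1→d3:-  best=H1
  ? 17.99.226.188  path d0:H2→d1:-→d2:-→d3:-→d4:-→d5:-→d6:-→d7:-→d8:H2→d9:-→d10:-→d11:-→d12:-→d13:-→d14:-→d15:-→d16:-→d17:-→d18:-→d19:-→d20:-→d21:-→d22:-→d23:-→d24:-→d25:-→d26:-→d27:-→d28:-→d29:-→d30:-→d31:-→d32:H2  best=H2
  del 17.0.0.0/8 (clear depth 8)

== LOOKUPS ==
["H1","H1","H2","H1","H1","H1","H2","H0","H1","H2","H1","H2"]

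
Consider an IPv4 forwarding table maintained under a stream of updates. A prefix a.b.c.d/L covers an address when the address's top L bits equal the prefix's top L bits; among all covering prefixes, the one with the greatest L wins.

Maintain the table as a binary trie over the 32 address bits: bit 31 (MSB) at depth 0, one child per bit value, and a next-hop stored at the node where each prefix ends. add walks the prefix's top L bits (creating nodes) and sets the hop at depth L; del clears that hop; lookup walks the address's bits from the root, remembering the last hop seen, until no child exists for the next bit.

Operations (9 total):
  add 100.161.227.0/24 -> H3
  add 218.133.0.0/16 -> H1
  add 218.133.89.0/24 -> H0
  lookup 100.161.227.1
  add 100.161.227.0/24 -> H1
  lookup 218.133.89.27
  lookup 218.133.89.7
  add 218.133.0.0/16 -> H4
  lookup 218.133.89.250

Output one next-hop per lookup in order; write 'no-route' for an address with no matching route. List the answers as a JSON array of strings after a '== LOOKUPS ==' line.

Process each operation:
  + 100.161.227.0/24 (H3) depth=24
  + 218.133.0.0/16 (H1) depth=16
  + 218.133.89.0/24 (H0) depth=24
  lookup 100.161.227.1: bits 011001001010000111100011 walk d0:-→d1:-→d2:-→d3:-→d4:-→d5:-→d6:-→d7:-→d8:-→d9:-→d10:-→d11:-→d12:-→d13:-→d14:-→d15:-→d16:-→d17:-→d18:-→d19:-→d20:-→d21:-→d22:-→d23:-→d24:H3 -> H3
  + 100.161.227.0/24 (H1) depth=24
  lookup 218.133.89.27: bits 110110101000010101011001 walk d0:-→d1:-→d2:-→d3:-→d4:-→d5:-→d6:-→d7:-→d8:-→d9:-→d10:-→d11:-→d12:-→d13:-→d14:-→d15:-→d16:H1→d17:-→d18:-→d19:-→d20:-→d21:-→d22:-→d23:-→d24:H0 -> H0
  lookup 218.133.89.7: bits 110110101000010101011001 walk d0:-→d1:-→d2:-→d3:-→d4:-→d5:-→d6:-→d7:-→d8:-→d9:-→d10:-→d11:-→d12:-→d13:-→d14:-→d15:-→d16:H1→d17:-→d18:-→d19:-→d20:-→d21:-→d22:-→d23:-→d24:H0 -> H0
  + 218.133.0.0/16 (H4) depth=16
  lookup 218.133.89.250: bits 110110101000010101011001 walk d0:-→d1:-→d2:-→d3:-→d4:-→d5:-→d6:-→d7:-→d8:-→d9:-→d10:-→d11:-→d12:-→d13:-→d14:-→d15:-→d16:H4→d17:-→d18:-→d19:-→d20:-→d21:-→d22:-→d23:-→d24:H0 -> H0

== LOOKUPS ==
["H3","H0","H0","H0"]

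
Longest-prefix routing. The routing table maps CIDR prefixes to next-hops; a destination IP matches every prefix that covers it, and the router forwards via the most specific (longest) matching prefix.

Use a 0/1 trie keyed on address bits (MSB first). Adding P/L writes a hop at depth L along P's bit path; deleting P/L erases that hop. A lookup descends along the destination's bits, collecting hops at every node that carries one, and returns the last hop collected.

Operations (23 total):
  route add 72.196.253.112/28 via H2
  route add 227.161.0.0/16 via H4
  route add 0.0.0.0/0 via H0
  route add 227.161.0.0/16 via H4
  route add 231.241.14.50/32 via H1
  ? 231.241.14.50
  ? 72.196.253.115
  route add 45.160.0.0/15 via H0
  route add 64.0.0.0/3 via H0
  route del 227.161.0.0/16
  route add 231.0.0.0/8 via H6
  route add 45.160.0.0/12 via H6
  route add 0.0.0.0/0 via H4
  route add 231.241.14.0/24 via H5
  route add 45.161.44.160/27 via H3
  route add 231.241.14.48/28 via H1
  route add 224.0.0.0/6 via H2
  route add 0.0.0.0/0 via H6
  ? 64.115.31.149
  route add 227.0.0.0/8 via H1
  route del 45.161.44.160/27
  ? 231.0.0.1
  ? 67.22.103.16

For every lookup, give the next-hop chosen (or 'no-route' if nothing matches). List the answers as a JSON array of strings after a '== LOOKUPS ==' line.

Trace:
  add 72.196.253.112/28 -> H2 at depth 28
  add 227.161.0.0/16 -> H4 at depth 16
  add 0.0.0.0/0 -> H0 at depth 0
  add 227.161.0.0/16 -> H4 at depth 16
  add 231.241.14.50/32 -> H1 at depth 32
  lookup 231.241.14.50: bits 11100111111100010000111000110010 walk d0:H0→d1:-→d2:-→d3:-→d4:-→d5:-→d6:-→d7:-→d8:-→d9:-→d10:-→d11:-→d12:-→d13:-→d14:-→d15:-→d16:-→d17:-→d18:-→d19:-→d20:-→d21:-→d22:-→d23:-→d24:-→d25:-→d26:-→d27:-→d28:-→d29:-→d30:-→d31:-→d32:H1 -> H1
  lookup 72.196.253.115: bits 0100100011000100111111010111 walk d0:H0→d1:-→d2:-→d3:-→d4:-→d5:-→d6:-→d7:-→d8:-→d9:-→d10:-→d11:-→d12:-→d13:-→d14:-→d15:-→d16:-→d17:-→d18:-→d19:-→d20:-→d21:-→d22:-→d23:-→d24:-→d25:-→d26:-→d27:-→d28:H2 -> H2
  add 45.160.0.0/15 -> H0 at depth 15
  add 64.0.0.0/3 -> H0 at depth 3
  - 227.161.0.0/16 clear@16
  add 231.0.0.0/8 -> H6 at depth 8
  add 45.160.0.0/12 -> H6 at depth 12
  add 0.0.0.0/0 -> H4 at depth 0
  add 231.241.14.0/24 -> H5 at depth 24
  add 45.161.44.160/27 -> H3 at depth 27
  add 231.241.14.48/28 -> H1 at depth 28
  add 224.0.0.0/6 -> H2 at depth 6
  add 0.0.0.0/0 -> H6 at depth 0
  lookup 64.115.31.149: bits 0100 walk d0:H6→d1:-→d2:-→d3:H0→d4:- -> H0
  add 227.0.0.0/8 -> H1 at depth 8
  - 45.161.44.160/27 clear@27
  lookup 231.0.0.1: bits 11100111 walk d0:H6→d1:-→d2:-→d3:-→d4:-→d5:-→d6:-→d7:-→d8:H6 -> H6
  lookup 67.22.103.16: bits 0100 walk d0:H6→d1:-→d2:-→d3:H0→d4:- -> H0

== LOOKUPS ==
["H1","H2","H0","H6","H0"]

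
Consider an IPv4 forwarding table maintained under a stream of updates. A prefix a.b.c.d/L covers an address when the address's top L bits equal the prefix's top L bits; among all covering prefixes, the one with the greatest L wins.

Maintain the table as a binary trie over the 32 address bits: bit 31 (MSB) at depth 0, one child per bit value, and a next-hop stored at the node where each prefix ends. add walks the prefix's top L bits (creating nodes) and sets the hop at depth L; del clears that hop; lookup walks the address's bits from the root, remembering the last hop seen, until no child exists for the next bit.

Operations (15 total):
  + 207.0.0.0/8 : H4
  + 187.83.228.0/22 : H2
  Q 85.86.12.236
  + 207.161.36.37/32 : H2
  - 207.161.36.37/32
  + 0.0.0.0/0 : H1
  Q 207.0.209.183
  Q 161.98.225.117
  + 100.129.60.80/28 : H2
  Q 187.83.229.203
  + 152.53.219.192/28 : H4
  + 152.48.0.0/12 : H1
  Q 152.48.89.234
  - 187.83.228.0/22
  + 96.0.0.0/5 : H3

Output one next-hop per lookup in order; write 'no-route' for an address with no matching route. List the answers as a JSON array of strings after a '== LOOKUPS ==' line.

Trace:
  + 207.0.0.0/8 (H4) depth=8
  + 187.83.228.0/22 (H2) depth=22
  lookup 85.86.12.236: bits ε walk d0:- -> no-route
  + 207.161.36.37/32 (H2) depth=32
  - 207.161.36.37/32 clear@32
  + 0.0.0.0/0 (H1) depth=0
  lookup 207.0.209.183: bits 11001111 walk d0:H1→d1:-→d2:-→d3:-→d4:-→d5:-→d6:-→d7:-→d8:H4 -> H4
  lookup 161.98.225.117: bits 101 walk d0:H1→d1:-→d2:-→d3:- -> H1
  + 100.129.60.80/28 (H2) depth=28
  lookup 187.83.229.203: bits 1011101101010011111001 walk d0:H1→d1:-→d2:-→d3:-→d4:-→d5:-→d6:-→d7:-→d8:-→d9:-→d10:-→d11:-→d12:-→d13:-→d14:-→d15:-→d16:-→d17:-→d18:-→d19:-→d20:-→d21:-→d22:H2 -> H2
  + 152.53.219.192/28 (H4) depth=28
  + 152.48.0.0/12 (H1) depth=12
  lookup 152.48.89.234: bits 1001100000110 walk d0:H1→d1:-→d2:-→d3:-→d4:-→d5:-→d6:-→d7:-→d8:-→d9:-→d10:-→d11:-→d12:H1→d13:- -> H1
  - 187.83.228.0/22 clear@22
  + 96.0.0.0/5 (H3) depth=5

== LOOKUPS ==
["no-route","H4","H1","H2","H1"]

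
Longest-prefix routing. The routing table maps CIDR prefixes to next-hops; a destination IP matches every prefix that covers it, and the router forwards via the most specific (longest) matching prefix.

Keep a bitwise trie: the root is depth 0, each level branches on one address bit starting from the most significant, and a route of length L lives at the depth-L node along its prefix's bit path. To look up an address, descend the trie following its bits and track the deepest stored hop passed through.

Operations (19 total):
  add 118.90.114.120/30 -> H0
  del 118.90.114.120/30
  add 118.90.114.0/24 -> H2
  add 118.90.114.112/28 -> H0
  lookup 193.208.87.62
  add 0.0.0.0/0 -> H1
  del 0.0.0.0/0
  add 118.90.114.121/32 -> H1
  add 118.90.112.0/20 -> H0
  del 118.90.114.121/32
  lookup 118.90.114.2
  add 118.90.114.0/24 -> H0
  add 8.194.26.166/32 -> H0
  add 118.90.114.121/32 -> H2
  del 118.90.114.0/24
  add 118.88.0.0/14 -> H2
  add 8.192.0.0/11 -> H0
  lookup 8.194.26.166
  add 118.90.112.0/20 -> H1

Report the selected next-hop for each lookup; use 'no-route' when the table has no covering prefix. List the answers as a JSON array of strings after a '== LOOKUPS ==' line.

Trace:
  + 118.90.114.120/30 (H0) depth=30
  - 118.90.114.120/30 clear@30
  + 118.90.114.0/24 (H2) depth=24
  + 118.90.114.112/28 (H0) depth=28
  lookup 193.208.87.62: bits ε walk d0:- -> no-route
  + 0.0.0.0/0 (H1) depth=0
  - 0.0.0.0/0 clear@0
  + 118.90.114.121/32 (H1) depth=32
  + 118.90.112.0/20 (H0) depth=20
  - 118.90.114.121/32 clear@32
  lookup 118.90.114.2: bits 0111011001011010011100100 walk d0:-→d1:-→d2:-→d3:-→d4:-→d5:-→d6:-→d7:-→d8:-→d9:-→d10:-→d11:-→d12:-→d13:-→d14:-→d15:-→d16:-→d17:-→d18:-→d19:-→d20:H0→d21:-→d22:-→d23:-→d24:H2→d25:- -> H2
  + 118.90.114.0/24 (H0) depth=24
  + 8.194.26.166/32 (H0) depth=32
  + 118.90.114.121/32 (H2) depth=32
  - 118.90.114.0/24 clear@24
  + 118.88.0.0/14 (H2) depth=14
  + 8.192.0.0/11 (H0) depth=11
  lookup 8.194.26.166: bits 00001000110000100001101010100110 walk d0:-→d1:-→d2:-→d3:-→d4:-→d5:-→d6:-→d7:-→d8:-→d9:-→d10:-→d11:H0→d12:-→d13:-→d14:-→d15:-→d16:-→d17:-→d18:-→d19:-→d20:-→d21:-→d22:-→d23:-→d24:-→d25:-→d26:-→d27:-→d28:-→d29:-→d30:-→d31:-→d32:H0 -> H0
  + 118.90.112.0/20 (H1) depth=20

== LOOKUPS ==
["no-route","H2","H0"]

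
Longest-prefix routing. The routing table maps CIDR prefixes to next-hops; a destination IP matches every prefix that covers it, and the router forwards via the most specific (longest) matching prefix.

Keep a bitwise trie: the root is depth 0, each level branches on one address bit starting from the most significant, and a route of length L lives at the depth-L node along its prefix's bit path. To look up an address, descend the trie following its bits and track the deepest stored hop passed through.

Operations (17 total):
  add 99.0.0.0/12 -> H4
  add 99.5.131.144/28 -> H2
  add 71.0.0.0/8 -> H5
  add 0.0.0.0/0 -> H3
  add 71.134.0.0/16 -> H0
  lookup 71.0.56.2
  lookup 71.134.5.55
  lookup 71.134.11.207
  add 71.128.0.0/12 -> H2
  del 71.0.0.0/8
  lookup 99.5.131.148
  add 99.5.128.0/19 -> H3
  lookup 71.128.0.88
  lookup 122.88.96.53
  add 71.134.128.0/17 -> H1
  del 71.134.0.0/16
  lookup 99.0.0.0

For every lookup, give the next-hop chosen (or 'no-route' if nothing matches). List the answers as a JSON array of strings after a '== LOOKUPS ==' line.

Process each operation:
  add 99.0.0.0/12 -> H4 at depth 12
  add 99.5.131.144/28 -> H2 at depth 28
  add 71.0.0.0/8 -> H5 at depth 8
  add 0.0.0.0/0 -> H3 at depth 0
  add 71.134.0.0/16 -> H0 at depth 16
  ? 71.0.56.2  path d0:H3→d1:-→d2:-→d3:-→d4:-→d5:-→d6:-→d7:-→d8:H5  best=H5
  ? 71.134.5.55  path d0:H3→d1:-→d2:-→d3:-→d4:-→d5:-→d6:-→d7:-→d8:H5→d9:-→d10:-→d11:-→d12:-→d13:-→d14:-→d15:-→d16:H0  best=H0
  ? 71.134.11.207  path d0:H3→d1:-→d2:-→d3:-→d4:-→d5:-→d6:-→d7:-→d8:H5→d9:-→d10:-→d11:-→d12:-→d13:-→d14:-→d15:-→d16:H0  best=H0
  add 71.128.0.0/12 -> H2 at depth 12
  - 71.0.0.0/8 clear@8
  ? 99.5.131.148  path d0:H3→d1:-→d2:-→d3:-→d4:-→d5:-→d6:-→d7:-→d8:-→d9:-→d10:-→d11:-→d12:H4→d13:-→d14:-→d15:-→d16:-→d17:-→d18:-→d19:-→d20:-→d21:-→d22:-→d23:-→d24:-→d25:-→d26:-→d27:-→d28:H2  best=H2
  add 99.5.128.0/19 -> H3 at depth 19
  ? 71.128.0.88  path d0:H3→d1:-→d2:-→d3:-→d4:-→d5:-→d6:-→d7:-→d8:-→d9:-→d10:-→d11:-→d12:H2→d13:-  best=H2
  ? 122.88.96.53  path d0:H3→d1:-→d2:-→d3:-  best=H3
  add 71.134.128.0/17 -> H1 at depth 17
  - 71.134.0.0/16 clear@16
  ? 99.0.0.0  path d0:H3→d1:-→d2:-→d3:-→d4:-→d5:-→d6:-→d7:-→d8:-→d9:-→d10:-→d11:-→d12:H4→d13:-  best=H4

== LOOKUPS ==
["H5","H0","H0","H2","H2","H3","H4"]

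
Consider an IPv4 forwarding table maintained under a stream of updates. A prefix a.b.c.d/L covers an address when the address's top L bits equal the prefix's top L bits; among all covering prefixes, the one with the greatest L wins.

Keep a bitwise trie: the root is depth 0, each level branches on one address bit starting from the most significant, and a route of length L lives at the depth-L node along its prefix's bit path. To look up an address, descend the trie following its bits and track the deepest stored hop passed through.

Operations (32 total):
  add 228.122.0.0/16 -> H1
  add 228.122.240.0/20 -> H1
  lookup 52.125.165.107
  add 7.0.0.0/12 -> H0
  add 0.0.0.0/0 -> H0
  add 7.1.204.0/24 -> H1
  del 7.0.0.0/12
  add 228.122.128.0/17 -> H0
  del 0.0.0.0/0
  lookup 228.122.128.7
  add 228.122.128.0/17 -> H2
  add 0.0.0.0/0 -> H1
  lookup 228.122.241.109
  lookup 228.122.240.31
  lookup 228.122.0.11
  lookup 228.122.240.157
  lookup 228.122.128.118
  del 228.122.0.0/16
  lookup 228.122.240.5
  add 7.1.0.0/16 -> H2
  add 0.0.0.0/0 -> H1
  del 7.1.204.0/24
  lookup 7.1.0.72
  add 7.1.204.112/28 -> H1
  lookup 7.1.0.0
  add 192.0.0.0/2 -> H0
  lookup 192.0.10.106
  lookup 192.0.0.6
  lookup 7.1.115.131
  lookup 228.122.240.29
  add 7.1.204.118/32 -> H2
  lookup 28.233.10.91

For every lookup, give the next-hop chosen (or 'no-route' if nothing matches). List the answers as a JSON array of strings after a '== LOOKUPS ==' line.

Process each operation:
  add 228.122.0.0/16 -> H1 at depth 16
  add 228.122.240.0/20 -> H1 at depth 20
  lookup 52.125.165.107: bits ε walk d0:- -> no-route
  add 7.0.0.0/12 -> H0 at depth 12
  add 0.0.0.0/0 -> H0 at depth 0
  add 7.1.204.0/24 -> H1 at depth 24
  del 7.0.0.0/12 (clear depth 12)
  add 228.122.128.0/17 -> H0 at depth 17
  del 0.0.0.0/0 (clear depth 0)
  lookup 228.122.128.7: bits 11100100011110101 walk d0:-→d1:-→d2:-→d3:-→d4:-→d5:-→d6:-→d7:-→d8:-→d9:-→d10:-→d11:-→d12:-→d13:-→d14:-→d15:-→d16:H1→d17:H0 -> H0
  add 228.122.128.0/17 -> H2 at depth 17
  add 0.0.0.0/0 -> H1 at depth 0
  lookup 228.122.241.109: bits 11100100011110101111 walk d0:H1→d1:-→d2:-→d3:-→d4:-→d5:-→d6:-→d7:-→d8:-→d9:-→d10:-→d11:-→d12:-→d13:-→d14:-→d15:-→d16:H1→d17:H2→d18:-→d19:-→d20:H1 -> H1
  lookup 228.122.240.31: bits 11100100011110101111 walk d0:H1→d1:-→d2:-→d3:-→d4:-→d5:-→d6:-→d7:-→d8:-→d9:-→d10:-→d11:-→d12:-→d13:-→d14:-→d15:-→d16:H1→d17:H2→d18:-→d19:-→d20:H1 -> H1
  lookup 228.122.0.11: bits 1110010001111010 walk d0:H1→d1:-→d2:-→d3:-→d4:-→d5:-→d6:-→d7:-→d8:-→d9:-→d10:-→d11:-→d12:-→d13:-→d14:-→d15:-→d16:H1 -> H1
  lookup 228.122.240.157: bits 11100100011110101111 walk d0:H1→d1:-→d2:-→d3:-→d4:-→d5:-→d6:-→d7:-→d8:-→d9:-→d10:-→d11:-→d12:-→d13:-→d14:-→d15:-→d16:H1→d17:H2→d18:-→d19:-→d20:H1 -> H1
  lookup 228.122.128.118: bits 11100100011110101 walk d0:H1→d1:-→d2:-→d3:-→d4:-→d5:-→d6:-→d7:-→d8:-→d9:-→d10:-→d11:-→d12:-→d13:-→d14:-→d15:-→d16:H1→d17:H2 -> H2
  del 228.122.0.0/16 (clear depth 16)
  lookup 228.122.240.5: bits 11100100011110101111 walk d0:H1→d1:-→d2:-→d3:-→d4:-→d5:-→d6:-→d7:-→d8:-→d9:-→d10:-→d11:-→d12:-→d13:-→d14:-→d15:-→d16:-→d17:H2→d18:-→d19:-→d20:H1 -> H1
  add 7.1.0.0/16 -> H2 at depth 16
  add 0.0.0.0/0 -> H1 at depth 0
  del 7.1.204.0/24 (clear depth 24)
  lookup 7.1.0.72: bits 0000011100000001 walk d0:H1→d1:-→d2:-→d3:-→d4:-→d5:-→d6:-→d7:-→d8:-→d9:-→d10:-→d11:-→d12:-→d13:-→d14:-→d15:-→d16:H2 -> H2
  add 7.1.204.112/28 -> H1 at depth 28
  lookup 7.1.0.0: bits 0000011100000001 walk d0:H1→d1:-→d2:-→d3:-→d4:-→d5:-→d6:-→d7:-→d8:-→d9:-→d10:-→d11:-→d12:-→d13:-→d14:-→d15:-→d16:H2 -> H2
  add 192.0.0.0/2 -> H0 at depth 2
  lookup 192.0.10.106: bits 11 walk d0:H1→d1:-→d2:H0 -> H0
  lookup 192.0.0.6: bits 11 walk d0:H1→d1:-→d2:H0 -> H0
  lookup 7.1.115.131: bits 0000011100000001 walk d0:H1→d1:-→d2:-→d3:-→d4:-→d5:-→d6:-→d7:-→d8:-→d9:-→d10:-→d11:-→d12:-→d13:-→d14:-→d15:-→d16:H2 -> H2
  lookup 228.122.240.29: bits 11100100011110101111 walk d0:H1→d1:-→d2:H0→d3:-→d4:-→d5:-→d6:-→d7:-→d8:-→d9:-→d10:-→d11:-→d12:-→d13:-→d14:-→d15:-→d16:-→d17:H2→d18:-→d19:-→d20:H1 -> H1
  add 7.1.204.118/32 -> H2 at depth 32
  lookup 28.233.10.91: bits 000 walk d0:H1→d1:-→d2:-→d3:- -> H1

== LOOKUPS ==
["no-route","H0","H1","H1","H1","H1","H2","H1","H2","H2","H0","H0","H2","H1","H1"]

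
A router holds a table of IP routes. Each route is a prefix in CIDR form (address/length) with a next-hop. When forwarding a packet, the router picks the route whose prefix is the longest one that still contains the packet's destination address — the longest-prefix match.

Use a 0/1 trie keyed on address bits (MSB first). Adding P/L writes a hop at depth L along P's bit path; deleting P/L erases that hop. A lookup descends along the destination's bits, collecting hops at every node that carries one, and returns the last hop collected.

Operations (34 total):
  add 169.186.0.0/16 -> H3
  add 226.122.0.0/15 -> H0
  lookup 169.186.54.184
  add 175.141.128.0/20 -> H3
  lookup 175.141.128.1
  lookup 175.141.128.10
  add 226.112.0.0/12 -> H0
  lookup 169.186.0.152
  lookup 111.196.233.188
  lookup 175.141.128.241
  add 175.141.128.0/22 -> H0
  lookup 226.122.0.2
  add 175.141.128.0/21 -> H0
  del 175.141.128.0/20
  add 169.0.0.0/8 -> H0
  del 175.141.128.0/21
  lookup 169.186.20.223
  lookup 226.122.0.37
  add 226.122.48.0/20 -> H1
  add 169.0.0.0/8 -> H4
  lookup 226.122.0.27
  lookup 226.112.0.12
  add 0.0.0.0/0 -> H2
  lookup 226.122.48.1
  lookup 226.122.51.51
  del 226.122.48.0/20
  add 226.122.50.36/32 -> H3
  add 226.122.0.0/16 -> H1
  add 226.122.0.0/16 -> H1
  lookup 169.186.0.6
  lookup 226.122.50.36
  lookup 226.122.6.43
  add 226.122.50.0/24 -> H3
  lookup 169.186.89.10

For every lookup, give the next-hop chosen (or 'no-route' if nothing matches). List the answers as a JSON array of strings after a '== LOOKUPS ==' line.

Trace:
  add 169.186.0.0/16 -> H3 at depth 16
  add 226.122.0.0/15 -> H0 at depth 15
  Q 169.186.54.184: descend 1010100110111010 ; hops seen [H3] ; pick H3
  add 175.141.128.0/20 -> H3 at depth 20
  Q 175.141.128.1: descend 10101111100011011000 ; hops seen [H3] ; pick H3
  Q 175.141.128.10: descend 10101111100011011000 ; hops seen [H3] ; pick H3
  add 226.112.0.0/12 -> H0 at depth 12
  Q 169.186.0.152: descend 1010100110111010 ; hops seen [H3] ; pick H3
  Q 111.196.233.188: descend ε ; hops seen [∅] ; pick no-route
  Q 175.141.128.241: descend 10101111100011011000 ; hops seen [H3] ; pick H3
  add 175.141.128.0/22 -> H0 at depth 22
  Q 226.122.0.2: descend 111000100111101 ; hops seen [H0,H0] ; pick H0
  add 175.141.128.0/21 -> H0 at depth 21
  del 175.141.128.0/20 (clear depth 20)
  add 169.0.0.0/8 -> H0 at depth 8
  del 175.141.128.0/21 (clear depth 21)
  Q 169.186.20.223: descend 1010100110111010 ; hops seen [H0,H3] ; pick H3
  Q 226.122.0.37: descend 111000100111101 ; hops seen [H0,H0] ; pick H0
  add 226.122.48.0/20 -> H1 at depth 20
  add 169.0.0.0/8 -> H4 at depth 8
  Q 226.122.0.27: descend 111000100111101000 ; hops seen [H0,H0] ; pick H0
  Q 226.112.0.12: descend 111000100111 ; hops seen [H0] ; pick H0
  add 0.0.0.0/0 -> H2 at depth 0
  Q 226.122.48.1: descend 11100010011110100011 ; hops seen [H2,H0,H0,H1] ; pick H1
  Q 226.122.51.51: descend 11100010011110100011 ; hops seen [H2,H0,H0,H1] ; pick H1
  del 226.122.48.0/20 (clear depth 20)
  add 226.122.50.36/32 -> H3 at depth 32
  add 226.122.0.0/16 -> H1 at depth 16
  add 226.122.0.0/16 -> H1 at depth 16
  Q 169.186.0.6: descend 1010100110111010 ; hops seen [H2,H4,H3] ; pick H3
  Q 226.122.50.36: descend 11100010011110100011001000100100 ; hops seen [H2,H0,H0,H1,H3] ; pick H3
  Q 226.122.6.43: descend 111000100111101000 ; hops seen [H2,H0,H0,H1] ; pick H1
  add 226.122.50.0/24 -> H3 at depth 24
  Q 169.186.89.10: descend 1010100110111010 ; hops seen [H2,H4,H3] ; pick H3

== LOOKUPS ==
["H3","H3","H3","H3","no-route","H3","H0","H3","H0","H0","H0","H1","H1","H3","H3","H1","H3"]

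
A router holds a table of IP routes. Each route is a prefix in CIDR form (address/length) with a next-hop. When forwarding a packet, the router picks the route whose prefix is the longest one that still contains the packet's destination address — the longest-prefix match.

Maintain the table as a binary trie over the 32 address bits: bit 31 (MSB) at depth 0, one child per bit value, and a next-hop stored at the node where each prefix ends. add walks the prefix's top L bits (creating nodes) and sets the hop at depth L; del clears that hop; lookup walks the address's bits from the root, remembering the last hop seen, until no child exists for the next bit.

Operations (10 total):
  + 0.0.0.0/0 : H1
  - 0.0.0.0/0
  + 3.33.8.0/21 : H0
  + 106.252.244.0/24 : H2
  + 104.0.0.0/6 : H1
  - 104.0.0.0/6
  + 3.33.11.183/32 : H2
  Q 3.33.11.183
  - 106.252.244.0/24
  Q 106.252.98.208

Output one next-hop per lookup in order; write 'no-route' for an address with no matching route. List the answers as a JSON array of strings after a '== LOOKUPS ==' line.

Trace:
  + 0.0.0.0/0 (H1) depth=0
  - 0.0.0.0/0 clear@0
  + 3.33.8.0/21 (H0) depth=21
  + 106.252.244.0/24 (H2) depth=24
  + 104.0.0.0/6 (H1) depth=6
  - 104.0.0.0/6 clear@6
  + 3.33.11.183/32 (H2) depth=32
  lookup 3.33.11.183: bits 00000011001000010000101110110111 walk d0:-→d1:-→d2:-→d3:-→d4:-→d5:-→d6:-→d7:-→d8:-→d9:-→d10:-→d11:-→d12:-→d13:-→d14:-→d15:-→d16:-→d17:-→d18:-→d19:-→d20:-→d21:H0→d22:-→d23:-→d24:-→d25:-→d26:-→d27:-→d28:-→d29:-→d30:-→d31:-→d32:H2 -> H2
  - 106.252.244.0/24 clear@24
  lookup 106.252.98.208: bits 0110101011111100 walk d0:-→d1:-→d2:-→d3:-→d4:-→d5:-→d6:-→d7:-→d8:-→d9:-→d10:-→d11:-→d12:-→d13:-→d14:-→d15:-→d16:- -> no-route

== LOOKUPS ==
["H2","no-route"]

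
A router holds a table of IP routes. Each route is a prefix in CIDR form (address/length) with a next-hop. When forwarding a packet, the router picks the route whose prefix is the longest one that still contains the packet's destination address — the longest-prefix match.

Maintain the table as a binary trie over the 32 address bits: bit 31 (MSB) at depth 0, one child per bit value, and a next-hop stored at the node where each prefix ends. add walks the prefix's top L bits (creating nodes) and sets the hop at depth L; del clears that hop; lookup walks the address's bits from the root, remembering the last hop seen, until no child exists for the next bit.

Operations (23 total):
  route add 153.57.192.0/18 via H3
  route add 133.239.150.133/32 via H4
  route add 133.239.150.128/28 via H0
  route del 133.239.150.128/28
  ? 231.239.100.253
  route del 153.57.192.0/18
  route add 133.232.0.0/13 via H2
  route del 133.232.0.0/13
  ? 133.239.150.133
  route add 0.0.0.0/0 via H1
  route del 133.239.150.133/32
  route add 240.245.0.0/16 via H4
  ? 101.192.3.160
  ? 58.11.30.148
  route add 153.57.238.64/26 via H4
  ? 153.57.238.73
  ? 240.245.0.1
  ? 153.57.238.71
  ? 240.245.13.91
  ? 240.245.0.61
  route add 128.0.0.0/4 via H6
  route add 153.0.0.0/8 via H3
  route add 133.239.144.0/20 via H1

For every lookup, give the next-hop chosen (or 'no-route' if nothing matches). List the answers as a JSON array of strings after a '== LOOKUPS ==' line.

Apply in order:
  + 153.57.192.0/18 (H3) depth=18
  + 133.239.150.133/32 (H4) depth=32
  + 133.239.150.128/28 (H0) depth=28
  del 133.239.150.128/28 (clear depth 28)
  ? 231.239.100.253  path d0:-→d1:-  best=no-route
  del 153.57.192.0/18 (clear depth 18)
  + 133.232.0.0/13 (H2) depth=13
  del 133.232.0.0/13 (clear depth 13)
  ? 133.239.150.133  path d0:-→d1:-→d2:-→d3:-→d4:-→d5:-→d6:-→d7:-→d8:-→d9:-→d10:-→d11:-→d12:-→d13:-→d14:-→d15:-→d16:-→d17:-→d18:-→d19:-→d20:-→d21:-→d22:-→d23:-→d24:-→d25:-→d26:-→d27:-→d28:-→d29:-→d30:-→d31:-→d32:H4  best=H4
  + 0.0.0.0/0 (H1) depth=0
  del 133.239.150.133/32 (clear depth 32)
  + 240.245.0.0/16 (H4) depth=16
  ? 101.192.3.160  path d0:H1  best=H1
  ? 58.11.30.148  path d0:H1  best=H1
  + 153.57.238.64/26 (H4) depth=26
  ? 153.57.238.73  path d0:H1→d1:-→d2:-→d3:-→d4:-→d5:-→d6:-→d7:-→d8:-→d9:-→d10:-→d11:-→d12:-→d13:-→d14:-→d15:-→d16:-→d17:-→d18:-→d19:-→d20:-→d21:-→d22:-→d23:-→d24:-→d25:-→d26:H4  best=H4
  ? 240.245.0.1  path d0:H1→d1:-→d2:-→d3:-→d4:-→d5:-→d6:-→d7:-→d8:-→d9:-→d10:-→d11:-→d12:-→d13:-→d14:-→d15:-→d16:H4  best=H4
  ? 153.57.238.71  path d0:H1→d1:-→d2:-→d3:-→d4:-→d5:-→d6:-→d7:-→d8:-→d9:-→d10:-→d11:-→d12:-→d13:-→d14:-→d15:-→d16:-→d17:-→d18:-→d19:-→d20:-→d21:-→d22:-→d23:-→d24:-→d25:-→d26:H4  best=H4
  ? 240.245.13.91  path d0:H1→d1:-→d2:-→d3:-→d4:-→d5:-→d6:-→d7:-→d8:-→d9:-→d10:-→d11:-→d12:-→d13:-→d14:-→d15:-→d16:H4  best=H4
  ? 240.245.0.61  path d0:H1→d1:-→d2:-→d3:-→d4:-→d5:-→d6:-→d7:-→d8:-→d9:-→d10:-→d11:-→d12:-→d13:-→d14:-→d15:-→d16:H4  best=H4
  + 128.0.0.0/4 (H6) depth=4
  + 153.0.0.0/8 (H3) depth=8
  + 133.239.144.0/20 (H1) depth=20

== LOOKUPS ==
["no-route","H4","H1","H1","H4","H4","H4","H4","H4"]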